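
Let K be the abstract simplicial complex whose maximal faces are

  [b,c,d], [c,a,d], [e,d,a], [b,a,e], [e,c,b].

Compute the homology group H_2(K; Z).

K has 5 vertices, 10 edges, 5 triangles.
rank ∂_2 = 5, rank ∂_3 = 0 ⇒ b_2 = 5 − 5 − 0 = 0. So H_2 = 0.

H_2 = 0.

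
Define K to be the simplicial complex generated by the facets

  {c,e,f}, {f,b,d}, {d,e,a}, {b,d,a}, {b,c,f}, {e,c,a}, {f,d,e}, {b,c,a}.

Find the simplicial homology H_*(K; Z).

H_0 ≅ Z,  H_1 = 0,  H_2 ≅ Z.

We work with the vertex ordering a < b < c < d < e < f. The simplices of K, each written with vertices in increasing order, are:

  0-simplices (6): a, b, c, d, e, f
  1-simplices (12): ab, ac, ad, ae, bc, bd, bf, ce, cf, de, df, ef
  2-simplices (8): abc, abd, ace, ade, bcf, bdf, cef, def

giving chain groups C_0 ≅ Z^6, C_1 ≅ Z^12, C_2 ≅ Z^8.

Boundary ∂_1: C_1 → C_0 sends each edge [p,q] (with p < q) to q − p. For instance
  ∂de = e − d.
The 6×12 boundary matrix has rank 5 and Smith normal form diag(1,1,1,1,1).

∂_2: C_2 → C_1 acts by ∂[p,q,r] = [q,r] − [p,r] + [p,q]. For instance
  ∂bcf = cf − bf + bc,
  ∂def = ef − df + de.
As a 12×8 matrix over Z this has rank 7, with invariant factors (1,1,1,1,1,1,1).

Reading off H_k = ker ∂_k / im ∂_{k+1}:

  H_0: rank C_0 − rank ∂_1 = 6 − 5 = 1, and the invariant factors of ∂_1 are all 1, so H_0 ≅ Z.
  H_1: rank ker ∂_1 − rank ∂_2 = (12 − 5) − 7 = 0, and the invariant factors of ∂_2 are all 1, so H_1 ≅ 0.
  H_2: rank ker ∂_2 − rank ∂_3 = (8 − 7) − 0 = 1, and there is no ∂_3, so H_2 ≅ Z.

(K is a triangulation of the 2-sphere S^2.)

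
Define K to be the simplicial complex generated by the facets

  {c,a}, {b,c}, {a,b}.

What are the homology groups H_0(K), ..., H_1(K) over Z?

H_0 = Z,  H_1 = Z.

Fix the vertex order a < b < c and write every simplex with vertices in increasing order. Then dim K = 1 and the simplices of K are:

  0-simplices (3): a, b, c
  1-simplices (3): ab, ac, bc

giving chain groups C_0 ≅ Z^3, C_1 ≅ Z^3.

The boundary map ∂_1: C_1 → C_0 is given by ∂[p,q] = [q] − [p].
The 3×3 boundary matrix has rank 2 and Smith normal form diag(1,1).

Computing H_k = (kernel of ∂_k) / (image of ∂_{k+1}):

  H_0: rank C_0 − rank ∂_1 = 3 − 2 = 1, and the invariant factors of ∂_1 are all 1, so H_0 = Z.
  H_1: rank ker ∂_1 − rank ∂_2 = (3 − 2) − 0 = 1, and there is no ∂_2, so H_1 = Z.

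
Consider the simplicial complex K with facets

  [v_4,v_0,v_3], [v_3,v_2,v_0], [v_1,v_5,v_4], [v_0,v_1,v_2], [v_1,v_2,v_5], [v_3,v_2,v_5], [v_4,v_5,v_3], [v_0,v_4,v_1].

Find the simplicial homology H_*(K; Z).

Order the vertices as v_0 < v_1 < v_2 < v_3 < v_4 < v_5. Listing each simplex with vertices in this order, K has dimension 2 with simplices:

  0-simplices (6): [v_0], [v_1], [v_2], [v_3], [v_4], [v_5]
  1-simplices (12): [v_0,v_1], [v_0,v_2], [v_0,v_3], [v_0,v_4], [v_1,v_2], [v_1,v_4], [v_1,v_5], [v_2,v_3], [v_2,v_5], [v_3,v_4], [v_3,v_5], [v_4,v_5]
  2-simplices (8): [v_0,v_1,v_2], [v_0,v_1,v_4], [v_0,v_2,v_3], [v_0,v_3,v_4], [v_1,v_2,v_5], [v_1,v_4,v_5], [v_2,v_3,v_5], [v_3,v_4,v_5]

Hence C_0 ≅ Z^6, C_1 ≅ Z^12, C_2 ≅ Z^8.

∂_1: C_1 → C_0 is given by ∂[p,q] = [q] − [p].
The resulting 6×12 matrix has rank 5, and its Smith normal form has invariant factors (1,1,1,1,1).

The boundary map ∂_2: C_2 → C_1 sends each 2-simplex [p,q,r] to [q,r] − [p,r] + [p,q]. For instance
  ∂[v_0,v_1,v_4] = [v_1,v_4] − [v_0,v_4] + [v_0,v_1],
  ∂[v_1,v_4,v_5] = [v_4,v_5] − [v_1,v_5] + [v_1,v_4].
As a 12×8 matrix over Z this has rank 7, with invariant factors (1,1,1,1,1,1,1).

From H_k ≅ ker(∂_k) / im(∂_{k+1}) we obtain:

  H_0: rank C_0 − rank ∂_1 = 6 − 5 = 1, and the invariant factors of ∂_1 are all 1, so H_0 ≅ Z.
  H_1: rank ker ∂_1 − rank ∂_2 = (12 − 5) − 7 = 0, and the invariant factors of ∂_2 are all 1, so H_1 ≅ 0.
  H_2: rank ker ∂_2 − rank ∂_3 = (8 − 7) − 0 = 1, and there is no ∂_3, so H_2 ≅ Z.

H_0 = Z,  H_1 = 0,  H_2 = Z.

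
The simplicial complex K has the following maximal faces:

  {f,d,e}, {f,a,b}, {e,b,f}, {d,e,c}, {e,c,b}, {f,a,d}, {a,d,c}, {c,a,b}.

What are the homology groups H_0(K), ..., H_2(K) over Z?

H_0 = Z,  H_1 = 0,  H_2 = Z.

Fix the vertex order a < b < c < d < e < f and write every simplex with vertices in increasing order. Then dim K = 2 and the simplices of K are:

  0-simplices (6): a, b, c, d, e, f
  1-simplices (12): ab, ac, ad, af, bc, be, bf, cd, ce, de, df, ef
  2-simplices (8): abc, abf, acd, adf, bce, bef, cde, def

Hence C_0 ≅ Z^6, C_1 ≅ Z^12, C_2 ≅ Z^8.

The boundary map ∂_1: C_1 → C_0 maps an edge to its endpoints' difference, ∂[p,q] = q − p.
This gives a 6×12 integer matrix of rank 5; reducing to Smith normal form yields diagonal entries (1,1,1,1,1).

∂_2: C_2 → C_1 sends each 2-simplex [p,q,r] to [q,r] − [p,r] + [p,q]. For instance
  ∂def = ef − df + de,
  ∂bce = ce − be + bc.
This gives a 12×8 integer matrix of rank 7; reducing to Smith normal form yields diagonal entries (1,1,1,1,1,1,1).

Computing H_k = (kernel of ∂_k) / (image of ∂_{k+1}):

  H_0: rank C_0 − rank ∂_1 = 6 − 5 = 1, and the invariant factors of ∂_1 are all 1, so H_0 ≅ Z.
  H_1: rank ker ∂_1 − rank ∂_2 = (12 − 5) − 7 = 0, and the invariant factors of ∂_2 are all 1, so H_1 ≅ 0.
  H_2: rank ker ∂_2 − rank ∂_3 = (8 − 7) − 0 = 1, and there is no ∂_3, so H_2 ≅ Z.

(K is a triangulation of the 2-sphere S^2.)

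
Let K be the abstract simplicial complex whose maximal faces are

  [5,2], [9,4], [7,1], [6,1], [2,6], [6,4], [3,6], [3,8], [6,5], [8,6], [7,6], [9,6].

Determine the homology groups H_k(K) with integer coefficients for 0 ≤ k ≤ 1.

H_0 = Z,  H_1 = Z^4.

K has 9 vertices, 12 edges.
rank ∂_0 = 0, rank ∂_1 = 8 ⇒ b_0 = 9 − 0 − 8 = 1; all invariant factors of ∂_1 are 1 so no torsion. So H_0 ≅ Z.
rank ∂_1 = 8, rank ∂_2 = 0 ⇒ b_1 = 12 − 8 − 0 = 4. So H_1 ≅ Z^4.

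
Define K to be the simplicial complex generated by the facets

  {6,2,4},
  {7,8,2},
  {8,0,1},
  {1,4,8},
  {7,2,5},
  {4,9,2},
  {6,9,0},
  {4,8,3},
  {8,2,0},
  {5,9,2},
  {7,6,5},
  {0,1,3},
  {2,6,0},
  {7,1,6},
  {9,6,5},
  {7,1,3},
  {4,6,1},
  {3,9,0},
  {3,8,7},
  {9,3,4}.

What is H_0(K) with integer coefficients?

Order the vertices as 0 < 1 < 2 < 3 < 4 < 5 < 6 < 7 < 8 < 9. Listing each simplex with vertices in this order, K has dimension 2 with simplices:

  0-simplices (10): [0], [1], [2], [3], [4], [5], [6], [7], [8], [9]
  1-simplices (30): (30 of them)
  2-simplices (20): (20 of them)

Hence C_0 ≅ Z^10, C_1 ≅ Z^30, C_2 ≅ Z^20.

The boundary map ∂_1: C_1 → C_0 maps an edge to its endpoints' difference, ∂[p,q] = q − p.
The resulting 10×30 matrix has rank 9, and its Smith normal form has invariant factors (1,1,1,1,1,1,1,1,1).

Boundary ∂_2: C_2 → C_1 sends each 2-simplex [p,q,r] to [q,r] − [p,r] + [p,q]. For instance
  ∂[0,2,8] = [2,8] − [0,8] + [0,2],
  ∂[1,6,7] = [6,7] − [1,7] + [1,6].
The resulting 30×20 matrix has rank 20, and its Smith normal form has invariant factors (1,1,1,1,1,1,1,1,1,1,1,1,1,1,1,1,1,1,1,2).

Computing H_k = (kernel of ∂_k) / (image of ∂_{k+1}):

  H_0: rank C_0 − rank ∂_1 = 10 − 9 = 1, and the invariant factors of ∂_1 are all 1, so H_0 ≅ Z.

(K is a triangulation of the Klein bottle.)

H_0 = Z.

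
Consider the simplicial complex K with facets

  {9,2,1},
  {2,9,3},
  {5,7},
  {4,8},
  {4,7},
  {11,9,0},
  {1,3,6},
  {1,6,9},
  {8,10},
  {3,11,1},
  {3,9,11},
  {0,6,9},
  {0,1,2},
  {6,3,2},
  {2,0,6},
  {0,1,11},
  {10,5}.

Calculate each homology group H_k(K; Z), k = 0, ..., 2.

We work with the vertex ordering 0 < 1 < 2 < 3 < 4 < 5 < 6 < 7 < 8 < 9 < 10 < 11. The simplices of K, each written with vertices in increasing order, are:

  0-simplices (12): [0], [1], [2], [3], [4], [5], [6], [7], [8], [9], [10], [11]
  1-simplices (23): (23 of them)
  2-simplices (12): [0,1,2], [0,1,11], [0,2,6], [0,6,9], [0,9,11], [1,2,9], [1,3,6], [1,3,11], [1,6,9], [2,3,6], [2,3,9], [3,9,11]

so the chain groups are C_0 ≅ Z^12, C_1 ≅ Z^23, C_2 ≅ Z^12.

Boundary ∂_1: C_1 → C_0 maps an edge to its endpoints' difference, ∂[p,q] = q − p. For instance
  ∂[1,3] = [3] − [1].
The resulting 12×23 matrix has rank 10, and its Smith normal form has invariant factors (1,1,1,1,1,1,1,1,1,1).

∂_2: C_2 → C_1 acts by ∂[p,q,r] = [q,r] − [p,r] + [p,q]. For instance
  ∂[0,1,2] = [1,2] − [0,2] + [0,1],
  ∂[1,2,9] = [2,9] − [1,9] + [1,2].
As a 23×12 matrix over Z this has rank 12, with invariant factors (1,1,1,1,1,1,1,1,1,1,1,2).

Computing H_k = (kernel of ∂_k) / (image of ∂_{k+1}):

  H_0: rank C_0 − rank ∂_1 = 12 − 10 = 2, and the invariant factors of ∂_1 are all 1, so H_0 = Z^2.
  H_1: rank ker ∂_1 − rank ∂_2 = (23 − 10) − 12 = 1, and ∂_2 has invariant factor 2 > 1, so H_1 = Z ⊕ Z/2.
  H_2: rank ker ∂_2 − rank ∂_3 = (12 − 12) − 0 = 0, and there is no ∂_3, so H_2 = 0.

H_0 ≅ Z^2,  H_1 ≅ Z ⊕ Z/2,  H_2 = 0.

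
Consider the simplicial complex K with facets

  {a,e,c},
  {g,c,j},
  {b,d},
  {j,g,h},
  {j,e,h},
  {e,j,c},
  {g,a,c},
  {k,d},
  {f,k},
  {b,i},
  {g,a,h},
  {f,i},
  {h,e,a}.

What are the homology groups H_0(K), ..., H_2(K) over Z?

Take the total order a < b < c < d < e < f < g < h < i < j < k on the vertex set. Then K (dimension 2) consists of the simplices:

  0-simplices (11): a, b, c, d, e, f, g, h, i, j, k
  1-simplices (17): ac, ae, ag, ah, bd, bi, ce, cg, cj, dk, eh, ej, fi, fk, gh, gj, hj
  2-simplices (8): ace, acg, aeh, agh, cej, cgj, ehj, ghj

Hence C_0 ≅ Z^11, C_1 ≅ Z^17, C_2 ≅ Z^8.

The boundary map ∂_1: C_1 → C_0 maps an edge to its endpoints' difference, ∂[p,q] = q − p.
The resulting 11×17 matrix has rank 9, and its Smith normal form has invariant factors (1,1,1,1,1,1,1,1,1).

The boundary map ∂_2: C_2 → C_1 sends each 2-simplex [p,q,r] to [q,r] − [p,r] + [p,q]. For instance
  ∂acg = cg − ag + ac,
  ∂aeh = eh − ah + ae.
The resulting 17×8 matrix has rank 7, and its Smith normal form has invariant factors (1,1,1,1,1,1,1).

Computing H_k = (kernel of ∂_k) / (image of ∂_{k+1}):

  H_0: rank C_0 − rank ∂_1 = 11 − 9 = 2, and the invariant factors of ∂_1 are all 1, so H_0 = Z^2.
  H_1: rank ker ∂_1 − rank ∂_2 = (17 − 9) − 7 = 1, and the invariant factors of ∂_2 are all 1, so H_1 = Z.
  H_2: rank ker ∂_2 − rank ∂_3 = (8 − 7) − 0 = 1, and there is no ∂_3, so H_2 = Z.

As a check, the Euler characteristic is 11 − 17 + 8 = 2, which agrees with 2 − 1 + 1 = 2.

H_0 = Z^2,  H_1 = Z,  H_2 = Z.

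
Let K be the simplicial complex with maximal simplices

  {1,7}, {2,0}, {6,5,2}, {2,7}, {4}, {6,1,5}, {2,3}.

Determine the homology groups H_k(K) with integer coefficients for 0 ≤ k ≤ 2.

K has 8 vertices, 9 edges, 2 triangles.
rank ∂_0 = 0, rank ∂_1 = 6 ⇒ b_0 = 8 − 0 − 6 = 2; all invariant factors of ∂_1 are 1 so no torsion. So H_0 = Z^2.
rank ∂_1 = 6, rank ∂_2 = 2 ⇒ b_1 = 9 − 6 − 2 = 1; all invariant factors of ∂_2 are 1 so no torsion. So H_1 = Z.
rank ∂_2 = 2, rank ∂_3 = 0 ⇒ b_2 = 2 − 2 − 0 = 0. So H_2 = 0.

H_0 ≅ Z^2,  H_1 ≅ Z,  H_2 = 0.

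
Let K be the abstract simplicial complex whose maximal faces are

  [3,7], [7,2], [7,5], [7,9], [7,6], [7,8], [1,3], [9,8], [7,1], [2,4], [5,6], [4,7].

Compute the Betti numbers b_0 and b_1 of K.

We work with the vertex ordering 1 < 2 < 3 < 4 < 5 < 6 < 7 < 8 < 9. The simplices of K, each written with vertices in increasing order, are:

  0-simplices (9): [1], [2], [3], [4], [5], [6], [7], [8], [9]
  1-simplices (12): [1,3], [1,7], [2,4], [2,7], [3,7], [4,7], [5,6], [5,7], [6,7], [7,8], [7,9], [8,9]

giving chain groups C_0 ≅ Z^9, C_1 ≅ Z^12.

The boundary map ∂_1: C_1 → C_0 maps an edge to its endpoints' difference, ∂[p,q] = q − p.
The resulting 9×12 matrix has rank 8, and its Smith normal form has invariant factors (1,1,1,1,1,1,1,1).

Now H_k = ker ∂_k / im ∂_{k+1}, so:

  H_0: rank C_0 − rank ∂_1 = 9 − 8 = 1, and the invariant factors of ∂_1 are all 1, so H_0 = Z.
  H_1: rank ker ∂_1 − rank ∂_2 = (12 − 8) − 0 = 4, and there is no ∂_2, so H_1 = Z^4.

(K is a triangulation of a wedge of 4 circles.)

Hence the Betti numbers are b_0 = 1, b_1 = 4.

b_0 = 1, b_1 = 4.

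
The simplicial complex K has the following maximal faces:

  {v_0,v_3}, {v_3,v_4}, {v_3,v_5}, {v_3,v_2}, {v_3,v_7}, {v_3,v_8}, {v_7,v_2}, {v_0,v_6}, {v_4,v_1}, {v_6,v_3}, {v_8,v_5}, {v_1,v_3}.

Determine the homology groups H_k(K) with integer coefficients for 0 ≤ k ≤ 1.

K has 9 vertices, 12 edges.
rank ∂_0 = 0, rank ∂_1 = 8 ⇒ b_0 = 9 − 0 − 8 = 1; all invariant factors of ∂_1 are 1 so no torsion. So H_0 = Z.
rank ∂_1 = 8, rank ∂_2 = 0 ⇒ b_1 = 12 − 8 − 0 = 4. So H_1 = Z^4.

H_0 = Z,  H_1 = Z^4.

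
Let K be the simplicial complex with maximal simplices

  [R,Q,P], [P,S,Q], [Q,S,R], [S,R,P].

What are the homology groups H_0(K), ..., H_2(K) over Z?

H_0 ≅ Z,  H_1 = 0,  H_2 ≅ Z.

We work with the vertex ordering P < Q < R < S. The simplices of K, each written with vertices in increasing order, are:

  0-simplices (4): P, Q, R, S
  1-simplices (6): PQ, PR, PS, QR, QS, RS
  2-simplices (4): PQR, PQS, PRS, QRS

so the chain groups are C_0 ≅ Z^4, C_1 ≅ Z^6, C_2 ≅ Z^4.

∂_1: C_1 → C_0 maps an edge to its endpoints' difference, ∂[p,q] = q − p.
The resulting 4×6 matrix has rank 3, and its Smith normal form has invariant factors (1,1,1).

The boundary map ∂_2: C_2 → C_1 sends each 2-simplex [p,q,r] to [q,r] − [p,r] + [p,q]. For instance
  ∂PRS = RS − PS + PR,
  ∂PQR = QR − PR + PQ.
The 6×4 boundary matrix has rank 3 and Smith normal form diag(1,1,1).

Reading off H_k = ker ∂_k / im ∂_{k+1}:

  H_0: rank C_0 − rank ∂_1 = 4 − 3 = 1, and the invariant factors of ∂_1 are all 1, so H_0 = Z.
  H_1: rank ker ∂_1 − rank ∂_2 = (6 − 3) − 3 = 0, and the invariant factors of ∂_2 are all 1, so H_1 = 0.
  H_2: rank ker ∂_2 − rank ∂_3 = (4 − 3) − 0 = 1, and there is no ∂_3, so H_2 = Z.

(K is a triangulation of the 2-sphere S^2.)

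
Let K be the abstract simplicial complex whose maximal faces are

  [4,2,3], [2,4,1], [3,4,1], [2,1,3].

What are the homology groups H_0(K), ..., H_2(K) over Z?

Order the vertices as 1 < 2 < 3 < 4. Listing each simplex with vertices in this order, K has dimension 2 with simplices:

  0-simplices (4): [1], [2], [3], [4]
  1-simplices (6): [1,2], [1,3], [1,4], [2,3], [2,4], [3,4]
  2-simplices (4): [1,2,3], [1,2,4], [1,3,4], [2,3,4]

so the chain groups are C_0 ≅ Z^4, C_1 ≅ Z^6, C_2 ≅ Z^4.

Boundary ∂_1: C_1 → C_0 maps an edge to its endpoints' difference, ∂[p,q] = q − p. For instance
  ∂[3,4] = [4] − [3].
This gives a 4×6 integer matrix of rank 3; reducing to Smith normal form yields diagonal entries (1,1,1).

The boundary map ∂_2: C_2 → C_1 acts by ∂[p,q,r] = [q,r] − [p,r] + [p,q]. For instance
  ∂[2,3,4] = [3,4] − [2,4] + [2,3],
  ∂[1,2,3] = [2,3] − [1,3] + [1,2].
This gives a 6×4 integer matrix of rank 3; reducing to Smith normal form yields diagonal entries (1,1,1).

Now H_k = ker ∂_k / im ∂_{k+1}, so:

  H_0: rank C_0 − rank ∂_1 = 4 − 3 = 1, and the invariant factors of ∂_1 are all 1, so H_0 ≅ Z.
  H_1: rank ker ∂_1 − rank ∂_2 = (6 − 3) − 3 = 0, and the invariant factors of ∂_2 are all 1, so H_1 ≅ 0.
  H_2: rank ker ∂_2 − rank ∂_3 = (4 − 3) − 0 = 1, and there is no ∂_3, so H_2 ≅ Z.

As a check, the Euler characteristic is 4 − 6 + 4 = 2, which agrees with 1 − 0 + 1 = 2.

H_0 ≅ Z,  H_1 = 0,  H_2 ≅ Z.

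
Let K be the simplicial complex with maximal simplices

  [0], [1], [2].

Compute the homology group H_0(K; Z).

Take the total order 0 < 1 < 2 on the vertex set. Then K (dimension 0) consists of the simplices:

  0-simplices (3): [0], [1], [2]

Hence C_0 ≅ Z^3.

Computing H_k = (kernel of ∂_k) / (image of ∂_{k+1}):

  H_0: rank C_0 − rank ∂_1 = 3 − 0 = 3, and there is no ∂_1, so H_0 ≅ Z^3.

H_0 ≅ Z^3.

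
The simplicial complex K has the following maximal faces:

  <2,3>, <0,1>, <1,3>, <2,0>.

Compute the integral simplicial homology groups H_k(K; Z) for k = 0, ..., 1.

We work with the vertex ordering 0 < 1 < 2 < 3. The simplices of K, each written with vertices in increasing order, are:

  0-simplices (4): [0], [1], [2], [3]
  1-simplices (4): [0,1], [0,2], [1,3], [2,3]

Hence C_0 ≅ Z^4, C_1 ≅ Z^4.

∂_1: C_1 → C_0 is given by ∂[p,q] = [q] − [p].
This gives a 4×4 integer matrix of rank 3; reducing to Smith normal form yields diagonal entries (1,1,1).

From H_k ≅ ker(∂_k) / im(∂_{k+1}) we obtain:

  H_0: rank C_0 − rank ∂_1 = 4 − 3 = 1, and the invariant factors of ∂_1 are all 1, so H_0 ≅ Z.
  H_1: rank ker ∂_1 − rank ∂_2 = (4 − 3) − 0 = 1, and there is no ∂_2, so H_1 ≅ Z.

(K is a triangulation of the circle S^1.)

H_0 = Z,  H_1 = Z.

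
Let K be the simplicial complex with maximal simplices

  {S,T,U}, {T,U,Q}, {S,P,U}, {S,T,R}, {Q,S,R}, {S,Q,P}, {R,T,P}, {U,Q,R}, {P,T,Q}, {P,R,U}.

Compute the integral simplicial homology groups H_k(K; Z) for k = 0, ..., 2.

H_0 ≅ Z,  H_1 ≅ Z_2,  H_2 = 0.

We work with the vertex ordering P < Q < R < S < T < U. The simplices of K, each written with vertices in increasing order, are:

  0-simplices (6): P, Q, R, S, T, U
  1-simplices (15): PQ, PR, PS, PT, PU, QR, QS, QT, QU, RS, RT, RU, ST, SU, TU
  2-simplices (10): PQS, PQT, PRT, PRU, PSU, QRS, QRU, QTU, RST, STU

Hence C_0 ≅ Z^6, C_1 ≅ Z^15, C_2 ≅ Z^10.

∂_1: C_1 → C_0 maps an edge to its endpoints' difference, ∂[p,q] = q − p.
The resulting 6×15 matrix has rank 5, and its Smith normal form has invariant factors (1,1,1,1,1).

The boundary map ∂_2: C_2 → C_1 acts by ∂[p,q,r] = [q,r] − [p,r] + [p,q]. For instance
  ∂PRU = RU − PU + PR,
  ∂RST = ST − RT + RS.
This gives a 15×10 integer matrix of rank 10; reducing to Smith normal form yields diagonal entries (1,1,1,1,1,1,1,1,1,2).

From H_k ≅ ker(∂_k) / im(∂_{k+1}) we obtain:

  H_0: rank C_0 − rank ∂_1 = 6 − 5 = 1, and the invariant factors of ∂_1 are all 1, so H_0 = Z.
  H_1: rank ker ∂_1 − rank ∂_2 = (15 − 5) − 10 = 0, and ∂_2 has invariant factor 2 > 1, so H_1 = Z_2.
  H_2: rank ker ∂_2 − rank ∂_3 = (10 − 10) − 0 = 0, and there is no ∂_3, so H_2 = 0.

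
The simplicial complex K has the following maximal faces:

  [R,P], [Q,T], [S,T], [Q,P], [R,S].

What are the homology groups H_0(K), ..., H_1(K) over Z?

H_0 = Z,  H_1 = Z.

Take the total order P < Q < R < S < T on the vertex set. Then K (dimension 1) consists of the simplices:

  0-simplices (5): P, Q, R, S, T
  1-simplices (5): PQ, PR, QT, RS, ST

so the chain groups are C_0 ≅ Z^5, C_1 ≅ Z^5.

The boundary map ∂_1: C_1 → C_0 sends each edge [p,q] (with p < q) to q − p. For instance
  ∂PQ = Q − P.
As a 5×5 matrix over Z this has rank 4, with invariant factors (1,1,1,1).

From H_k ≅ ker(∂_k) / im(∂_{k+1}) we obtain:

  H_0: rank C_0 − rank ∂_1 = 5 − 4 = 1, and the invariant factors of ∂_1 are all 1, so H_0 = Z.
  H_1: rank ker ∂_1 − rank ∂_2 = (5 − 4) − 0 = 1, and there is no ∂_2, so H_1 = Z.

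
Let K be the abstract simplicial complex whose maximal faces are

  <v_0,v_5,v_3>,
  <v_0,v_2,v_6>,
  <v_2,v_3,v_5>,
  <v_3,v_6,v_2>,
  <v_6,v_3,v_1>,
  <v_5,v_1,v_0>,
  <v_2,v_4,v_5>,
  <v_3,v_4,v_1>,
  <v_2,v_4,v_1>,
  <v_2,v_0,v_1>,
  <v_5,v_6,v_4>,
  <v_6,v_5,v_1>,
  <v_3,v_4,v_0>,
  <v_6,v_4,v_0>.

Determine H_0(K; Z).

Fix the vertex order v_0 < v_1 < v_2 < v_3 < v_4 < v_5 < v_6 and write every simplex with vertices in increasing order. Then dim K = 2 and the simplices of K are:

  0-simplices (7): [v_0], [v_1], [v_2], [v_3], [v_4], [v_5], [v_6]
  1-simplices (21): (21 of them)
  2-simplices (14): (14 of them)

giving chain groups C_0 ≅ Z^7, C_1 ≅ Z^21, C_2 ≅ Z^14.

The boundary map ∂_1: C_1 → C_0 sends each edge [p,q] (with p < q) to q − p.
The resulting 7×21 matrix has rank 6, and its Smith normal form has invariant factors (1,1,1,1,1,1).

∂_2: C_2 → C_1 sends each 2-simplex [p,q,r] to [q,r] − [p,r] + [p,q]. For instance
  ∂[v_0,v_2,v_6] = [v_2,v_6] − [v_0,v_6] + [v_0,v_2],
  ∂[v_0,v_1,v_5] = [v_1,v_5] − [v_0,v_5] + [v_0,v_1].
As a 21×14 matrix over Z this has rank 13, with invariant factors (1,1,1,1,1,1,1,1,1,1,1,1,1).

From H_k ≅ ker(∂_k) / im(∂_{k+1}) we obtain:

  H_0: rank C_0 − rank ∂_1 = 7 − 6 = 1, and the invariant factors of ∂_1 are all 1, so H_0 = Z.

(K is a triangulation of the torus T^2.)

H_0 = Z.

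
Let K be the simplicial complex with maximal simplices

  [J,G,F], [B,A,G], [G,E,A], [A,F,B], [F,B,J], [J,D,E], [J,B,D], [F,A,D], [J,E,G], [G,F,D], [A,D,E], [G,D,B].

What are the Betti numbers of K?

Order the vertices as A < B < D < E < F < G < J. Listing each simplex with vertices in this order, K has dimension 2 with simplices:

  0-simplices (7): A, B, D, E, F, G, J
  1-simplices (18): AB, AD, AE, AF, AG, BD, BF, BG, BJ, DE, DF, DG, DJ, EG, EJ, FG, FJ, GJ
  2-simplices (12): ABF, ABG, ADE, ADF, AEG, BDG, BDJ, BFJ, DEJ, DFG, EGJ, FGJ

so the chain groups are C_0 ≅ Z^7, C_1 ≅ Z^18, C_2 ≅ Z^12.

The boundary map ∂_1: C_1 → C_0 sends each edge [p,q] (with p < q) to q − p. For instance
  ∂AB = B − A.
This gives a 7×18 integer matrix of rank 6; reducing to Smith normal form yields diagonal entries (1,1,1,1,1,1).

Boundary ∂_2: C_2 → C_1 sends each 2-simplex [p,q,r] to [q,r] − [p,r] + [p,q]. For instance
  ∂ABG = BG − AG + AB,
  ∂ADF = DF − AF + AD.
This gives a 18×12 integer matrix of rank 12; reducing to Smith normal form yields diagonal entries (1,1,1,1,1,1,1,1,1,1,1,2).

Now H_k = ker ∂_k / im ∂_{k+1}, so:

  H_0: rank C_0 − rank ∂_1 = 7 − 6 = 1, and the invariant factors of ∂_1 are all 1, so H_0 ≅ Z.
  H_1: rank ker ∂_1 − rank ∂_2 = (18 − 6) − 12 = 0, and ∂_2 has invariant factor 2 > 1, so H_1 ≅ Z_2.
  H_2: rank ker ∂_2 − rank ∂_3 = (12 − 12) − 0 = 0, and there is no ∂_3, so H_2 ≅ 0.

(K is a triangulation of the real projective plane RP^2.)

Hence the Betti numbers are b_0 = 1, b_1 = 0, b_2 = 0.

b_0 = 1, b_1 = 0, b_2 = 0.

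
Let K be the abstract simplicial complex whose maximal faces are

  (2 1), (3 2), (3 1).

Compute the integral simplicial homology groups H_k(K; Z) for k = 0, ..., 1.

Fix the vertex order 1 < 2 < 3 and write every simplex with vertices in increasing order. Then dim K = 1 and the simplices of K are:

  0-simplices (3): [1], [2], [3]
  1-simplices (3): [1,2], [1,3], [2,3]

giving chain groups C_0 ≅ Z^3, C_1 ≅ Z^3.

Boundary ∂_1: C_1 → C_0 sends each edge [p,q] (with p < q) to q − p. For instance
  ∂[1,3] = [3] − [1].
This gives a 3×3 integer matrix of rank 2; reducing to Smith normal form yields diagonal entries (1,1).

Computing H_k = (kernel of ∂_k) / (image of ∂_{k+1}):

  H_0: rank C_0 − rank ∂_1 = 3 − 2 = 1, and the invariant factors of ∂_1 are all 1, so H_0 = Z.
  H_1: rank ker ∂_1 − rank ∂_2 = (3 − 2) − 0 = 1, and there is no ∂_2, so H_1 = Z.

H_0 ≅ Z,  H_1 ≅ Z.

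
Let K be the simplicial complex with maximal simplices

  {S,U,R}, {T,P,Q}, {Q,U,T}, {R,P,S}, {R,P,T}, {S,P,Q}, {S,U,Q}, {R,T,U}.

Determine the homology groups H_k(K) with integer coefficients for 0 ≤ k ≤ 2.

Order the vertices as P < Q < R < S < T < U. Listing each simplex with vertices in this order, K has dimension 2 with simplices:

  0-simplices (6): P, Q, R, S, T, U
  1-simplices (12): PQ, PR, PS, PT, QS, QT, QU, RS, RT, RU, SU, TU
  2-simplices (8): PQS, PQT, PRS, PRT, QSU, QTU, RSU, RTU

so the chain groups are C_0 ≅ Z^6, C_1 ≅ Z^12, C_2 ≅ Z^8.

∂_1: C_1 → C_0 sends each edge [p,q] (with p < q) to q − p. For instance
  ∂SU = U − S.
The resulting 6×12 matrix has rank 5, and its Smith normal form has invariant factors (1,1,1,1,1).

The boundary map ∂_2: C_2 → C_1 sends each 2-simplex [p,q,r] to [q,r] − [p,r] + [p,q]. For instance
  ∂QSU = SU − QU + QS,
  ∂PQT = QT − PT + PQ.
This gives a 12×8 integer matrix of rank 7; reducing to Smith normal form yields diagonal entries (1,1,1,1,1,1,1).

Reading off H_k = ker ∂_k / im ∂_{k+1}:

  H_0: rank C_0 − rank ∂_1 = 6 − 5 = 1, and the invariant factors of ∂_1 are all 1, so H_0 = Z.
  H_1: rank ker ∂_1 − rank ∂_2 = (12 − 5) − 7 = 0, and the invariant factors of ∂_2 are all 1, so H_1 = 0.
  H_2: rank ker ∂_2 − rank ∂_3 = (8 − 7) − 0 = 1, and there is no ∂_3, so H_2 = Z.

H_0 ≅ Z,  H_1 = 0,  H_2 ≅ Z.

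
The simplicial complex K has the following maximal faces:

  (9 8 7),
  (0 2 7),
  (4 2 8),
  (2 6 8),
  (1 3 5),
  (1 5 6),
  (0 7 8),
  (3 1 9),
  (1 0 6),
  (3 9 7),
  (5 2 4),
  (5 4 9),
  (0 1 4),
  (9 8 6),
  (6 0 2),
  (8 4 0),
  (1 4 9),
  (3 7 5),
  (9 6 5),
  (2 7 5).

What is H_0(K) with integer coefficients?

H_0 ≅ Z.

Take the total order 0 < 1 < 2 < 3 < 4 < 5 < 6 < 7 < 8 < 9 on the vertex set. Then K (dimension 2) consists of the simplices:

  0-simplices (10): [0], [1], [2], [3], [4], [5], [6], [7], [8], [9]
  1-simplices (30): (30 of them)
  2-simplices (20): (20 of them)

Hence C_0 ≅ Z^10, C_1 ≅ Z^30, C_2 ≅ Z^20.

∂_1: C_1 → C_0 maps an edge to its endpoints' difference, ∂[p,q] = q − p.
The 10×30 boundary matrix has rank 9 and Smith normal form diag(1,1,1,1,1,1,1,1,1).

Boundary ∂_2: C_2 → C_1 maps a triangle to the signed sum of its edges. For instance
  ∂[2,5,7] = [5,7] − [2,7] + [2,5],
  ∂[2,4,5] = [4,5] − [2,5] + [2,4].
As a 30×20 matrix over Z this has rank 20, with invariant factors (1,1,1,1,1,1,1,1,1,1,1,1,1,1,1,1,1,1,1,2).

Computing H_k = (kernel of ∂_k) / (image of ∂_{k+1}):

  H_0: rank C_0 − rank ∂_1 = 10 − 9 = 1, and the invariant factors of ∂_1 are all 1, so H_0 ≅ Z.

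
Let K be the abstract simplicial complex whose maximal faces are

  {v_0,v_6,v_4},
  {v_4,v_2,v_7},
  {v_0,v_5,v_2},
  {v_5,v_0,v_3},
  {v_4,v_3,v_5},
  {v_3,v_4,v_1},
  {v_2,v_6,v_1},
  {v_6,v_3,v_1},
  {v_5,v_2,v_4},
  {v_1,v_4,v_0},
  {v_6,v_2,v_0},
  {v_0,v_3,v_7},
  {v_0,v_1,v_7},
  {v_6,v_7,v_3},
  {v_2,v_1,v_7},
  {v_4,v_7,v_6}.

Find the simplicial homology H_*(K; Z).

H_0 = Z,  H_1 = Z^2,  H_2 = Z.

Order the vertices as v_0 < v_1 < v_2 < v_3 < v_4 < v_5 < v_6 < v_7. Listing each simplex with vertices in this order, K has dimension 2 with simplices:

  0-simplices (8): [v_0], [v_1], [v_2], [v_3], [v_4], [v_5], [v_6], [v_7]
  1-simplices (24): (24 of them)
  2-simplices (16): (16 of them)

so the chain groups are C_0 ≅ Z^8, C_1 ≅ Z^24, C_2 ≅ Z^16.

Boundary ∂_1: C_1 → C_0 is given by ∂[p,q] = [q] − [p]. For instance
  ∂[v_0,v_7] = [v_7] − [v_0].
This gives a 8×24 integer matrix of rank 7; reducing to Smith normal form yields diagonal entries (1,1,1,1,1,1,1).

Boundary ∂_2: C_2 → C_1 maps a triangle to the signed sum of its edges. For instance
  ∂[v_0,v_1,v_7] = [v_1,v_7] − [v_0,v_7] + [v_0,v_1],
  ∂[v_0,v_4,v_6] = [v_4,v_6] − [v_0,v_6] + [v_0,v_4].
The resulting 24×16 matrix has rank 15, and its Smith normal form has invariant factors (1,1,1,1,1,1,1,1,1,1,1,1,1,1,1).

Reading off H_k = ker ∂_k / im ∂_{k+1}:

  H_0: rank C_0 − rank ∂_1 = 8 − 7 = 1, and the invariant factors of ∂_1 are all 1, so H_0 = Z.
  H_1: rank ker ∂_1 − rank ∂_2 = (24 − 7) − 15 = 2, and the invariant factors of ∂_2 are all 1, so H_1 = Z^2.
  H_2: rank ker ∂_2 − rank ∂_3 = (16 − 15) − 0 = 1, and there is no ∂_3, so H_2 = Z.

As a check, the Euler characteristic is 8 − 24 + 16 = 0, which agrees with 1 − 2 + 1 = 0.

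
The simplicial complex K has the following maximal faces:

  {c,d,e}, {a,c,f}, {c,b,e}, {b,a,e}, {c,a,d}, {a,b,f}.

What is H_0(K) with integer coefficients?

Take the total order a < b < c < d < e < f on the vertex set. Then K (dimension 2) consists of the simplices:

  0-simplices (6): a, b, c, d, e, f
  1-simplices (12): ab, ac, ad, ae, af, bc, be, bf, cd, ce, cf, de
  2-simplices (6): abe, abf, acd, acf, bce, cde

so the chain groups are C_0 ≅ Z^6, C_1 ≅ Z^12, C_2 ≅ Z^6.

∂_1: C_1 → C_0 maps an edge to its endpoints' difference, ∂[p,q] = q − p.
As a 6×12 matrix over Z this has rank 5, with invariant factors (1,1,1,1,1).

∂_2: C_2 → C_1 acts by ∂[p,q,r] = [q,r] − [p,r] + [p,q]. For instance
  ∂acf = cf − af + ac,
  ∂cde = de − ce + cd.
This gives a 12×6 integer matrix of rank 6; reducing to Smith normal form yields diagonal entries (1,1,1,1,1,1).

Now H_k = ker ∂_k / im ∂_{k+1}, so:

  H_0: rank C_0 − rank ∂_1 = 6 − 5 = 1, and the invariant factors of ∂_1 are all 1, so H_0 ≅ Z.

(K is a triangulation of the cylinder S^1 x I.)

H_0 ≅ Z.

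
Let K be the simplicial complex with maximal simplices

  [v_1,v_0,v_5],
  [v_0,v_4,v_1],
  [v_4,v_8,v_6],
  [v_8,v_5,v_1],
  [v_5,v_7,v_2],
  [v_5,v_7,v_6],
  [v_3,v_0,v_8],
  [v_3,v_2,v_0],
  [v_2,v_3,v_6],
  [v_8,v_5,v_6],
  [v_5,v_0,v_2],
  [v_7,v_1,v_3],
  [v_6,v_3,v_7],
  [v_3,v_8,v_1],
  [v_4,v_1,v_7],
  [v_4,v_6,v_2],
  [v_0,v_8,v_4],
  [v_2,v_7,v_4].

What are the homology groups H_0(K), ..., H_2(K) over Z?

H_0 ≅ Z,  H_1 ≅ Z ⊕ Z/2,  H_2 = 0.

Order the vertices as v_0 < v_1 < v_2 < v_3 < v_4 < v_5 < v_6 < v_7 < v_8. Listing each simplex with vertices in this order, K has dimension 2 with simplices:

  0-simplices (9): [v_0], [v_1], [v_2], [v_3], [v_4], [v_5], [v_6], [v_7], [v_8]
  1-simplices (27): (27 of them)
  2-simplices (18): (18 of them)

giving chain groups C_0 ≅ Z^9, C_1 ≅ Z^27, C_2 ≅ Z^18.

Boundary ∂_1: C_1 → C_0 sends each edge [p,q] (with p < q) to q − p.
As a 9×27 matrix over Z this has rank 8, with invariant factors (1,1,1,1,1,1,1,1).

∂_2: C_2 → C_1 acts by ∂[p,q,r] = [q,r] − [p,r] + [p,q]. For instance
  ∂[v_4,v_6,v_8] = [v_6,v_8] − [v_4,v_8] + [v_4,v_6],
  ∂[v_0,v_2,v_3] = [v_2,v_3] − [v_0,v_3] + [v_0,v_2].
The 27×18 boundary matrix has rank 18 and Smith normal form diag(1,1,1,1,1,1,1,1,1,1,1,1,1,1,1,1,1,2).

Now H_k = ker ∂_k / im ∂_{k+1}, so:

  H_0: rank C_0 − rank ∂_1 = 9 − 8 = 1, and the invariant factors of ∂_1 are all 1, so H_0 = Z.
  H_1: rank ker ∂_1 − rank ∂_2 = (27 − 8) − 18 = 1, and ∂_2 has invariant factor 2 > 1, so H_1 = Z ⊕ Z/2.
  H_2: rank ker ∂_2 − rank ∂_3 = (18 − 18) − 0 = 0, and there is no ∂_3, so H_2 = 0.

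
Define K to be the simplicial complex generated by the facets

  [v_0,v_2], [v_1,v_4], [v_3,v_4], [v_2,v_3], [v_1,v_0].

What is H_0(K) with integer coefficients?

H_0 = Z.

We work with the vertex ordering v_0 < v_1 < v_2 < v_3 < v_4. The simplices of K, each written with vertices in increasing order, are:

  0-simplices (5): [v_0], [v_1], [v_2], [v_3], [v_4]
  1-simplices (5): [v_0,v_1], [v_0,v_2], [v_1,v_4], [v_2,v_3], [v_3,v_4]

so the chain groups are C_0 ≅ Z^5, C_1 ≅ Z^5.

Boundary ∂_1: C_1 → C_0 maps an edge to its endpoints' difference, ∂[p,q] = q − p.
This gives a 5×5 integer matrix of rank 4; reducing to Smith normal form yields diagonal entries (1,1,1,1).

Reading off H_k = ker ∂_k / im ∂_{k+1}:

  H_0: rank C_0 − rank ∂_1 = 5 − 4 = 1, and the invariant factors of ∂_1 are all 1, so H_0 ≅ Z.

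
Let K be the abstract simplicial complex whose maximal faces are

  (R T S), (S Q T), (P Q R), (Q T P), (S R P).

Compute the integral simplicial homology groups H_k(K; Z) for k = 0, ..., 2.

H_0 = Z,  H_1 = Z,  H_2 = 0.

K has 5 vertices, 10 edges, 5 triangles.
rank ∂_0 = 0, rank ∂_1 = 4 ⇒ b_0 = 5 − 0 − 4 = 1; all invariant factors of ∂_1 are 1 so no torsion. So H_0 ≅ Z.
rank ∂_1 = 4, rank ∂_2 = 5 ⇒ b_1 = 10 − 4 − 5 = 1; all invariant factors of ∂_2 are 1 so no torsion. So H_1 ≅ Z.
rank ∂_2 = 5, rank ∂_3 = 0 ⇒ b_2 = 5 − 5 − 0 = 0. So H_2 ≅ 0.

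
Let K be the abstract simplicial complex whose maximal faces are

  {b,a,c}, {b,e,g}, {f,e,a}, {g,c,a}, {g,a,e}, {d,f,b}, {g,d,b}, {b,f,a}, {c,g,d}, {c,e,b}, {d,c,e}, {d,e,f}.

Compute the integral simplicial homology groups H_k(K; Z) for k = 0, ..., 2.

H_0 ≅ Z,  H_1 ≅ Z/2,  H_2 = 0.

Order the vertices as a < b < c < d < e < f < g. Listing each simplex with vertices in this order, K has dimension 2 with simplices:

  0-simplices (7): a, b, c, d, e, f, g
  1-simplices (18): ab, ac, ae, af, ag, bc, bd, be, bf, bg, cd, ce, cg, de, df, dg, ef, eg
  2-simplices (12): abc, abf, acg, aef, aeg, bce, bdf, bdg, beg, cde, cdg, def

Hence C_0 ≅ Z^7, C_1 ≅ Z^18, C_2 ≅ Z^12.

Boundary ∂_1: C_1 → C_0 maps an edge to its endpoints' difference, ∂[p,q] = q − p. For instance
  ∂ac = c − a.
As a 7×18 matrix over Z this has rank 6, with invariant factors (1,1,1,1,1,1).

The boundary map ∂_2: C_2 → C_1 maps a triangle to the signed sum of its edges. For instance
  ∂aef = ef − af + ae,
  ∂bdg = dg − bg + bd.
The resulting 18×12 matrix has rank 12, and its Smith normal form has invariant factors (1,1,1,1,1,1,1,1,1,1,1,2).

From H_k ≅ ker(∂_k) / im(∂_{k+1}) we obtain:

  H_0: rank C_0 − rank ∂_1 = 7 − 6 = 1, and the invariant factors of ∂_1 are all 1, so H_0 = Z.
  H_1: rank ker ∂_1 − rank ∂_2 = (18 − 6) − 12 = 0, and ∂_2 has invariant factor 2 > 1, so H_1 = Z/2.
  H_2: rank ker ∂_2 − rank ∂_3 = (12 − 12) − 0 = 0, and there is no ∂_3, so H_2 = 0.

As a check, the Euler characteristic is 7 − 18 + 12 = 1, which agrees with 1 − 0 + 0 = 1.
(K is a triangulation of the real projective plane RP^2.)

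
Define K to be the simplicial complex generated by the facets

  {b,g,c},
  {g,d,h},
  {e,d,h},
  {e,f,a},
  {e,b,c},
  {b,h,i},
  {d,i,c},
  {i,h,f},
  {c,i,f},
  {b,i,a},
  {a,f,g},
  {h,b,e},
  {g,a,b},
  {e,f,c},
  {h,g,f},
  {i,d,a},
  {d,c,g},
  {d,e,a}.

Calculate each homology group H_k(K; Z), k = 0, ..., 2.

K has 9 vertices, 27 edges, 18 triangles.
rank ∂_0 = 0, rank ∂_1 = 8 ⇒ b_0 = 9 − 0 − 8 = 1; all invariant factors of ∂_1 are 1 so no torsion. So H_0 = Z.
rank ∂_1 = 8, rank ∂_2 = 17 ⇒ b_1 = 27 − 8 − 17 = 2; all invariant factors of ∂_2 are 1 so no torsion. So H_1 = Z^2.
rank ∂_2 = 17, rank ∂_3 = 0 ⇒ b_2 = 18 − 17 − 0 = 1. So H_2 = Z.

H_0 ≅ Z,  H_1 ≅ Z^2,  H_2 ≅ Z.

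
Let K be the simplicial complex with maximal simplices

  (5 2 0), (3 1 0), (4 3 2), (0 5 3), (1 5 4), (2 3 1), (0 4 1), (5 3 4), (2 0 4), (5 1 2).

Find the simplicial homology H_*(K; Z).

K has 6 vertices, 15 edges, 10 triangles.
rank ∂_0 = 0, rank ∂_1 = 5 ⇒ b_0 = 6 − 0 − 5 = 1; all invariant factors of ∂_1 are 1 so no torsion. So H_0 ≅ Z.
rank ∂_1 = 5, rank ∂_2 = 10 ⇒ b_1 = 15 − 5 − 10 = 0; ∂_2 has invariant factor(s) [2] giving torsion. So H_1 ≅ Z/2Z.
rank ∂_2 = 10, rank ∂_3 = 0 ⇒ b_2 = 10 − 10 − 0 = 0. So H_2 ≅ 0.

H_0 ≅ Z,  H_1 ≅ Z/2Z,  H_2 = 0.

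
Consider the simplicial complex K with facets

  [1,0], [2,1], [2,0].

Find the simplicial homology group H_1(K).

H_1 ≅ Z.

Take the total order 0 < 1 < 2 on the vertex set. Then K (dimension 1) consists of the simplices:

  0-simplices (3): [0], [1], [2]
  1-simplices (3): [0,1], [0,2], [1,2]

giving chain groups C_0 ≅ Z^3, C_1 ≅ Z^3.

The boundary map ∂_1: C_1 → C_0 sends each edge [p,q] (with p < q) to q − p. For instance
  ∂[1,2] = [2] − [1].
As a 3×3 matrix over Z this has rank 2, with invariant factors (1,1).

Now H_k = ker ∂_k / im ∂_{k+1}, so:

  H_1: rank ker ∂_1 − rank ∂_2 = (3 − 2) − 0 = 1, and there is no ∂_2, so H_1 = Z.

(K is a triangulation of the circle S^1.)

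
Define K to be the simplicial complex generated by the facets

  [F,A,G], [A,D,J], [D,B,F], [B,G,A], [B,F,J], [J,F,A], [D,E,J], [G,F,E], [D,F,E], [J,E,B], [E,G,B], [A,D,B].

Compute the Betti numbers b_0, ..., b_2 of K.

b_0 = 1, b_1 = 0, b_2 = 0.

We work with the vertex ordering A < B < D < E < F < G < J. The simplices of K, each written with vertices in increasing order, are:

  0-simplices (7): A, B, D, E, F, G, J
  1-simplices (18): AB, AD, AF, AG, AJ, BD, BE, BF, BG, BJ, DE, DF, DJ, EF, EG, EJ, FG, FJ
  2-simplices (12): ABD, ABG, ADJ, AFG, AFJ, BDF, BEG, BEJ, BFJ, DEF, DEJ, EFG

giving chain groups C_0 ≅ Z^7, C_1 ≅ Z^18, C_2 ≅ Z^12.

Boundary ∂_1: C_1 → C_0 is given by ∂[p,q] = [q] − [p].
The resulting 7×18 matrix has rank 6, and its Smith normal form has invariant factors (1,1,1,1,1,1).

Boundary ∂_2: C_2 → C_1 maps a triangle to the signed sum of its edges. For instance
  ∂BDF = DF − BF + BD,
  ∂ADJ = DJ − AJ + AD.
The resulting 18×12 matrix has rank 12, and its Smith normal form has invariant factors (1,1,1,1,1,1,1,1,1,1,1,2).

Computing H_k = (kernel of ∂_k) / (image of ∂_{k+1}):

  H_0: rank C_0 − rank ∂_1 = 7 − 6 = 1, and the invariant factors of ∂_1 are all 1, so H_0 ≅ Z.
  H_1: rank ker ∂_1 − rank ∂_2 = (18 − 6) − 12 = 0, and ∂_2 has invariant factor 2 > 1, so H_1 ≅ Z/2.
  H_2: rank ker ∂_2 − rank ∂_3 = (12 − 12) − 0 = 0, and there is no ∂_3, so H_2 ≅ 0.

Hence the Betti numbers are b_0 = 1, b_1 = 0, b_2 = 0.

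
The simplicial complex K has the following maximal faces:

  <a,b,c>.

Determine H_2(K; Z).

H_2 = 0.

Take the total order a < b < c on the vertex set. Then K (dimension 2) consists of the simplices:

  0-simplices (3): a, b, c
  1-simplices (3): ab, ac, bc
  2-simplices (1): abc

so the chain groups are C_0 ≅ Z^3, C_1 ≅ Z^3, C_2 ≅ Z^1.

∂_1: C_1 → C_0 is given by ∂[p,q] = [q] − [p]. For instance
  ∂ab = b − a.
The resulting 3×3 matrix has rank 2, and its Smith normal form has invariant factors (1,1).

∂_2: C_2 → C_1 acts by ∂[p,q,r] = [q,r] − [p,r] + [p,q]. For instance
  ∂abc = bc − ac + ab.
The 3×1 boundary matrix has rank 1 and Smith normal form diag(1).

Computing H_k = (kernel of ∂_k) / (image of ∂_{k+1}):

  H_2: rank ker ∂_2 − rank ∂_3 = (1 − 1) − 0 = 0, and there is no ∂_3, so H_2 ≅ 0.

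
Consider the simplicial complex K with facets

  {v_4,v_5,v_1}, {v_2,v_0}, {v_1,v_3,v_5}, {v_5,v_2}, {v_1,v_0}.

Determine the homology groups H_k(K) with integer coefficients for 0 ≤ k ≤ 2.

H_0 ≅ Z,  H_1 ≅ Z,  H_2 = 0.

Order the vertices as v_0 < v_1 < v_2 < v_3 < v_4 < v_5. Listing each simplex with vertices in this order, K has dimension 2 with simplices:

  0-simplices (6): [v_0], [v_1], [v_2], [v_3], [v_4], [v_5]
  1-simplices (8): [v_0,v_1], [v_0,v_2], [v_1,v_3], [v_1,v_4], [v_1,v_5], [v_2,v_5], [v_3,v_5], [v_4,v_5]
  2-simplices (2): [v_1,v_3,v_5], [v_1,v_4,v_5]

Hence C_0 ≅ Z^6, C_1 ≅ Z^8, C_2 ≅ Z^2.

∂_1: C_1 → C_0 maps an edge to its endpoints' difference, ∂[p,q] = q − p.
The 6×8 boundary matrix has rank 5 and Smith normal form diag(1,1,1,1,1).

∂_2: C_2 → C_1 sends each 2-simplex [p,q,r] to [q,r] − [p,r] + [p,q]. For instance
  ∂[v_1,v_3,v_5] = [v_3,v_5] − [v_1,v_5] + [v_1,v_3],
  ∂[v_1,v_4,v_5] = [v_4,v_5] − [v_1,v_5] + [v_1,v_4].
This gives a 8×2 integer matrix of rank 2; reducing to Smith normal form yields diagonal entries (1,1).

Computing H_k = (kernel of ∂_k) / (image of ∂_{k+1}):

  H_0: rank C_0 − rank ∂_1 = 6 − 5 = 1, and the invariant factors of ∂_1 are all 1, so H_0 ≅ Z.
  H_1: rank ker ∂_1 − rank ∂_2 = (8 − 5) − 2 = 1, and the invariant factors of ∂_2 are all 1, so H_1 ≅ Z.
  H_2: rank ker ∂_2 − rank ∂_3 = (2 − 2) − 0 = 0, and there is no ∂_3, so H_2 ≅ 0.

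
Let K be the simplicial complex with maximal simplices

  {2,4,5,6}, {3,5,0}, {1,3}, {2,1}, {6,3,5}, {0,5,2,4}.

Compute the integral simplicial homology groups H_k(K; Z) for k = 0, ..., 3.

Take the total order 0 < 1 < 2 < 3 < 4 < 5 < 6 on the vertex set. Then K (dimension 3) consists of the simplices:

  0-simplices (7): [0], [1], [2], [3], [4], [5], [6]
  1-simplices (14): [0,2], [0,3], [0,4], [0,5], [1,2], [1,3], [2,4], [2,5], [2,6], [3,5], [3,6], [4,5], [4,6], [5,6]
  2-simplices (9): [0,2,4], [0,2,5], [0,3,5], [0,4,5], [2,4,5], [2,4,6], [2,5,6], [3,5,6], [4,5,6]
  3-simplices (2): [0,2,4,5], [2,4,5,6]

so the chain groups are C_0 ≅ Z^7, C_1 ≅ Z^14, C_2 ≅ Z^9, C_3 ≅ Z^2.

Boundary ∂_1: C_1 → C_0 maps an edge to its endpoints' difference, ∂[p,q] = q − p. For instance
  ∂[3,6] = [6] − [3].
As a 7×14 matrix over Z this has rank 6, with invariant factors (1,1,1,1,1,1).

Boundary ∂_2: C_2 → C_1 acts by ∂[p,q,r] = [q,r] − [p,r] + [p,q]. For instance
  ∂[0,2,5] = [2,5] − [0,5] + [0,2],
  ∂[2,4,5] = [4,5] − [2,5] + [2,4].
The 14×9 boundary matrix has rank 7 and Smith normal form diag(1,1,1,1,1,1,1).

∂_3: C_3 → C_2 sends each 3-simplex σ to the alternating sum Σ_i (−1)^i (σ with its i-th vertex removed). For instance
  ∂[2,4,5,6] = [4,5,6] − [2,5,6] + [2,4,6] − [2,4,5],
  ∂[0,2,4,5] = [2,4,5] − [0,4,5] + [0,2,5] − [0,2,4].
This gives a 9×2 integer matrix of rank 2; reducing to Smith normal form yields diagonal entries (1,1).

Now H_k = ker ∂_k / im ∂_{k+1}, so:

  H_0: rank C_0 − rank ∂_1 = 7 − 6 = 1, and the invariant factors of ∂_1 are all 1, so H_0 ≅ Z.
  H_1: rank ker ∂_1 − rank ∂_2 = (14 − 6) − 7 = 1, and the invariant factors of ∂_2 are all 1, so H_1 ≅ Z.
  H_2: rank ker ∂_2 − rank ∂_3 = (9 − 7) − 2 = 0, and the invariant factors of ∂_3 are all 1, so H_2 ≅ 0.
  H_3: rank ker ∂_3 − rank ∂_4 = (2 − 2) − 0 = 0, and there is no ∂_4, so H_3 ≅ 0.

H_0 = Z,  H_1 = Z,  H_2 = 0,  H_3 = 0.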